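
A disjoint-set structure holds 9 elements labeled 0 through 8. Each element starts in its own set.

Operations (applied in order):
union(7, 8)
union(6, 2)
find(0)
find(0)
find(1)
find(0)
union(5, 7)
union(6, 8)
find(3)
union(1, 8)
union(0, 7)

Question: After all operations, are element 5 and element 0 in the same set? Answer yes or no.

Step 1: union(7, 8) -> merged; set of 7 now {7, 8}
Step 2: union(6, 2) -> merged; set of 6 now {2, 6}
Step 3: find(0) -> no change; set of 0 is {0}
Step 4: find(0) -> no change; set of 0 is {0}
Step 5: find(1) -> no change; set of 1 is {1}
Step 6: find(0) -> no change; set of 0 is {0}
Step 7: union(5, 7) -> merged; set of 5 now {5, 7, 8}
Step 8: union(6, 8) -> merged; set of 6 now {2, 5, 6, 7, 8}
Step 9: find(3) -> no change; set of 3 is {3}
Step 10: union(1, 8) -> merged; set of 1 now {1, 2, 5, 6, 7, 8}
Step 11: union(0, 7) -> merged; set of 0 now {0, 1, 2, 5, 6, 7, 8}
Set of 5: {0, 1, 2, 5, 6, 7, 8}; 0 is a member.

Answer: yes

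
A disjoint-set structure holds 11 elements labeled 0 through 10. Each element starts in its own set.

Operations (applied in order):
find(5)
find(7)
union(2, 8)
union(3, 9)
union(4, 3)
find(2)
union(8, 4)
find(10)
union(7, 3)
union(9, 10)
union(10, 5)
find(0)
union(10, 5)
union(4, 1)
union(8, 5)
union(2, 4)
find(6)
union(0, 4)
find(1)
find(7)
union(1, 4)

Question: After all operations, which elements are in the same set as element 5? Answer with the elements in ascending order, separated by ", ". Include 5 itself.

Answer: 0, 1, 2, 3, 4, 5, 7, 8, 9, 10

Derivation:
Step 1: find(5) -> no change; set of 5 is {5}
Step 2: find(7) -> no change; set of 7 is {7}
Step 3: union(2, 8) -> merged; set of 2 now {2, 8}
Step 4: union(3, 9) -> merged; set of 3 now {3, 9}
Step 5: union(4, 3) -> merged; set of 4 now {3, 4, 9}
Step 6: find(2) -> no change; set of 2 is {2, 8}
Step 7: union(8, 4) -> merged; set of 8 now {2, 3, 4, 8, 9}
Step 8: find(10) -> no change; set of 10 is {10}
Step 9: union(7, 3) -> merged; set of 7 now {2, 3, 4, 7, 8, 9}
Step 10: union(9, 10) -> merged; set of 9 now {2, 3, 4, 7, 8, 9, 10}
Step 11: union(10, 5) -> merged; set of 10 now {2, 3, 4, 5, 7, 8, 9, 10}
Step 12: find(0) -> no change; set of 0 is {0}
Step 13: union(10, 5) -> already same set; set of 10 now {2, 3, 4, 5, 7, 8, 9, 10}
Step 14: union(4, 1) -> merged; set of 4 now {1, 2, 3, 4, 5, 7, 8, 9, 10}
Step 15: union(8, 5) -> already same set; set of 8 now {1, 2, 3, 4, 5, 7, 8, 9, 10}
Step 16: union(2, 4) -> already same set; set of 2 now {1, 2, 3, 4, 5, 7, 8, 9, 10}
Step 17: find(6) -> no change; set of 6 is {6}
Step 18: union(0, 4) -> merged; set of 0 now {0, 1, 2, 3, 4, 5, 7, 8, 9, 10}
Step 19: find(1) -> no change; set of 1 is {0, 1, 2, 3, 4, 5, 7, 8, 9, 10}
Step 20: find(7) -> no change; set of 7 is {0, 1, 2, 3, 4, 5, 7, 8, 9, 10}
Step 21: union(1, 4) -> already same set; set of 1 now {0, 1, 2, 3, 4, 5, 7, 8, 9, 10}
Component of 5: {0, 1, 2, 3, 4, 5, 7, 8, 9, 10}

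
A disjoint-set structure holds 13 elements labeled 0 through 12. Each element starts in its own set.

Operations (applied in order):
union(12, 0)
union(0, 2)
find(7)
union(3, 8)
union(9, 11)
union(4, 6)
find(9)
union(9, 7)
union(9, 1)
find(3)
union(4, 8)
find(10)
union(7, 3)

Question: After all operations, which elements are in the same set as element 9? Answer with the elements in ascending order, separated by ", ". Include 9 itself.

Step 1: union(12, 0) -> merged; set of 12 now {0, 12}
Step 2: union(0, 2) -> merged; set of 0 now {0, 2, 12}
Step 3: find(7) -> no change; set of 7 is {7}
Step 4: union(3, 8) -> merged; set of 3 now {3, 8}
Step 5: union(9, 11) -> merged; set of 9 now {9, 11}
Step 6: union(4, 6) -> merged; set of 4 now {4, 6}
Step 7: find(9) -> no change; set of 9 is {9, 11}
Step 8: union(9, 7) -> merged; set of 9 now {7, 9, 11}
Step 9: union(9, 1) -> merged; set of 9 now {1, 7, 9, 11}
Step 10: find(3) -> no change; set of 3 is {3, 8}
Step 11: union(4, 8) -> merged; set of 4 now {3, 4, 6, 8}
Step 12: find(10) -> no change; set of 10 is {10}
Step 13: union(7, 3) -> merged; set of 7 now {1, 3, 4, 6, 7, 8, 9, 11}
Component of 9: {1, 3, 4, 6, 7, 8, 9, 11}

Answer: 1, 3, 4, 6, 7, 8, 9, 11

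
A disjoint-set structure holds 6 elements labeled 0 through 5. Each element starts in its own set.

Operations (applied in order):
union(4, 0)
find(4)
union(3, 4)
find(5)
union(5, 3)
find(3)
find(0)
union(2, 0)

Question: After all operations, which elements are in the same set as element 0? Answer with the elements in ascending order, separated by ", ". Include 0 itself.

Step 1: union(4, 0) -> merged; set of 4 now {0, 4}
Step 2: find(4) -> no change; set of 4 is {0, 4}
Step 3: union(3, 4) -> merged; set of 3 now {0, 3, 4}
Step 4: find(5) -> no change; set of 5 is {5}
Step 5: union(5, 3) -> merged; set of 5 now {0, 3, 4, 5}
Step 6: find(3) -> no change; set of 3 is {0, 3, 4, 5}
Step 7: find(0) -> no change; set of 0 is {0, 3, 4, 5}
Step 8: union(2, 0) -> merged; set of 2 now {0, 2, 3, 4, 5}
Component of 0: {0, 2, 3, 4, 5}

Answer: 0, 2, 3, 4, 5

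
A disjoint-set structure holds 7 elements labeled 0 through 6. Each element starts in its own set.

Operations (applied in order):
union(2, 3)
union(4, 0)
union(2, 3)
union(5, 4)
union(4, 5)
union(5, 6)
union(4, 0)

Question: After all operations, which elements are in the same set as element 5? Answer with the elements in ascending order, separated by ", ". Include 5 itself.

Step 1: union(2, 3) -> merged; set of 2 now {2, 3}
Step 2: union(4, 0) -> merged; set of 4 now {0, 4}
Step 3: union(2, 3) -> already same set; set of 2 now {2, 3}
Step 4: union(5, 4) -> merged; set of 5 now {0, 4, 5}
Step 5: union(4, 5) -> already same set; set of 4 now {0, 4, 5}
Step 6: union(5, 6) -> merged; set of 5 now {0, 4, 5, 6}
Step 7: union(4, 0) -> already same set; set of 4 now {0, 4, 5, 6}
Component of 5: {0, 4, 5, 6}

Answer: 0, 4, 5, 6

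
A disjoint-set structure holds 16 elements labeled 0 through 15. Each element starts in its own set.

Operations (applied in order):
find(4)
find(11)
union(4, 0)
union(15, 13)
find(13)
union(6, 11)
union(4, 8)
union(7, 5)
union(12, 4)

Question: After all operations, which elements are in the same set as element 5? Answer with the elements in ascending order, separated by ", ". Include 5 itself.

Answer: 5, 7

Derivation:
Step 1: find(4) -> no change; set of 4 is {4}
Step 2: find(11) -> no change; set of 11 is {11}
Step 3: union(4, 0) -> merged; set of 4 now {0, 4}
Step 4: union(15, 13) -> merged; set of 15 now {13, 15}
Step 5: find(13) -> no change; set of 13 is {13, 15}
Step 6: union(6, 11) -> merged; set of 6 now {6, 11}
Step 7: union(4, 8) -> merged; set of 4 now {0, 4, 8}
Step 8: union(7, 5) -> merged; set of 7 now {5, 7}
Step 9: union(12, 4) -> merged; set of 12 now {0, 4, 8, 12}
Component of 5: {5, 7}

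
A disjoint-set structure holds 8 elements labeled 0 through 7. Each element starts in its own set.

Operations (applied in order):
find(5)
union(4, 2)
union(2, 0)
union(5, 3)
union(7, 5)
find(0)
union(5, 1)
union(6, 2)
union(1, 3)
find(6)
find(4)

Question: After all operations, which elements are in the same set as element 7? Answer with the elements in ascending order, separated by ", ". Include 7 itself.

Step 1: find(5) -> no change; set of 5 is {5}
Step 2: union(4, 2) -> merged; set of 4 now {2, 4}
Step 3: union(2, 0) -> merged; set of 2 now {0, 2, 4}
Step 4: union(5, 3) -> merged; set of 5 now {3, 5}
Step 5: union(7, 5) -> merged; set of 7 now {3, 5, 7}
Step 6: find(0) -> no change; set of 0 is {0, 2, 4}
Step 7: union(5, 1) -> merged; set of 5 now {1, 3, 5, 7}
Step 8: union(6, 2) -> merged; set of 6 now {0, 2, 4, 6}
Step 9: union(1, 3) -> already same set; set of 1 now {1, 3, 5, 7}
Step 10: find(6) -> no change; set of 6 is {0, 2, 4, 6}
Step 11: find(4) -> no change; set of 4 is {0, 2, 4, 6}
Component of 7: {1, 3, 5, 7}

Answer: 1, 3, 5, 7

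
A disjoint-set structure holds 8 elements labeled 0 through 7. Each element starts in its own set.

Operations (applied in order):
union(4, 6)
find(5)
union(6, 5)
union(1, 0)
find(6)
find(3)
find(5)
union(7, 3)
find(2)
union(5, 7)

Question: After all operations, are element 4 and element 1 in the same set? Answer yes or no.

Step 1: union(4, 6) -> merged; set of 4 now {4, 6}
Step 2: find(5) -> no change; set of 5 is {5}
Step 3: union(6, 5) -> merged; set of 6 now {4, 5, 6}
Step 4: union(1, 0) -> merged; set of 1 now {0, 1}
Step 5: find(6) -> no change; set of 6 is {4, 5, 6}
Step 6: find(3) -> no change; set of 3 is {3}
Step 7: find(5) -> no change; set of 5 is {4, 5, 6}
Step 8: union(7, 3) -> merged; set of 7 now {3, 7}
Step 9: find(2) -> no change; set of 2 is {2}
Step 10: union(5, 7) -> merged; set of 5 now {3, 4, 5, 6, 7}
Set of 4: {3, 4, 5, 6, 7}; 1 is not a member.

Answer: no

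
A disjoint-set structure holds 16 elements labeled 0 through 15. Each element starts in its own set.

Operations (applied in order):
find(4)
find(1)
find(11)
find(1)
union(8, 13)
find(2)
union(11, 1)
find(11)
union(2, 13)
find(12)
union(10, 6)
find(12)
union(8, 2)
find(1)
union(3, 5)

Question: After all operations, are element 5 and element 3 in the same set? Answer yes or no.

Answer: yes

Derivation:
Step 1: find(4) -> no change; set of 4 is {4}
Step 2: find(1) -> no change; set of 1 is {1}
Step 3: find(11) -> no change; set of 11 is {11}
Step 4: find(1) -> no change; set of 1 is {1}
Step 5: union(8, 13) -> merged; set of 8 now {8, 13}
Step 6: find(2) -> no change; set of 2 is {2}
Step 7: union(11, 1) -> merged; set of 11 now {1, 11}
Step 8: find(11) -> no change; set of 11 is {1, 11}
Step 9: union(2, 13) -> merged; set of 2 now {2, 8, 13}
Step 10: find(12) -> no change; set of 12 is {12}
Step 11: union(10, 6) -> merged; set of 10 now {6, 10}
Step 12: find(12) -> no change; set of 12 is {12}
Step 13: union(8, 2) -> already same set; set of 8 now {2, 8, 13}
Step 14: find(1) -> no change; set of 1 is {1, 11}
Step 15: union(3, 5) -> merged; set of 3 now {3, 5}
Set of 5: {3, 5}; 3 is a member.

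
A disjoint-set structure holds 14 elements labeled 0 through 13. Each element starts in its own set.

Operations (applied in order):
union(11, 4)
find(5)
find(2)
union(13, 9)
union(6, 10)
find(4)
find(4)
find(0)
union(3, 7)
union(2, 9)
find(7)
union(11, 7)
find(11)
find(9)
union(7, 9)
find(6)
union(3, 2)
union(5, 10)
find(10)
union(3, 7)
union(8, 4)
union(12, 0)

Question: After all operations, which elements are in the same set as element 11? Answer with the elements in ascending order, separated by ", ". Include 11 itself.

Step 1: union(11, 4) -> merged; set of 11 now {4, 11}
Step 2: find(5) -> no change; set of 5 is {5}
Step 3: find(2) -> no change; set of 2 is {2}
Step 4: union(13, 9) -> merged; set of 13 now {9, 13}
Step 5: union(6, 10) -> merged; set of 6 now {6, 10}
Step 6: find(4) -> no change; set of 4 is {4, 11}
Step 7: find(4) -> no change; set of 4 is {4, 11}
Step 8: find(0) -> no change; set of 0 is {0}
Step 9: union(3, 7) -> merged; set of 3 now {3, 7}
Step 10: union(2, 9) -> merged; set of 2 now {2, 9, 13}
Step 11: find(7) -> no change; set of 7 is {3, 7}
Step 12: union(11, 7) -> merged; set of 11 now {3, 4, 7, 11}
Step 13: find(11) -> no change; set of 11 is {3, 4, 7, 11}
Step 14: find(9) -> no change; set of 9 is {2, 9, 13}
Step 15: union(7, 9) -> merged; set of 7 now {2, 3, 4, 7, 9, 11, 13}
Step 16: find(6) -> no change; set of 6 is {6, 10}
Step 17: union(3, 2) -> already same set; set of 3 now {2, 3, 4, 7, 9, 11, 13}
Step 18: union(5, 10) -> merged; set of 5 now {5, 6, 10}
Step 19: find(10) -> no change; set of 10 is {5, 6, 10}
Step 20: union(3, 7) -> already same set; set of 3 now {2, 3, 4, 7, 9, 11, 13}
Step 21: union(8, 4) -> merged; set of 8 now {2, 3, 4, 7, 8, 9, 11, 13}
Step 22: union(12, 0) -> merged; set of 12 now {0, 12}
Component of 11: {2, 3, 4, 7, 8, 9, 11, 13}

Answer: 2, 3, 4, 7, 8, 9, 11, 13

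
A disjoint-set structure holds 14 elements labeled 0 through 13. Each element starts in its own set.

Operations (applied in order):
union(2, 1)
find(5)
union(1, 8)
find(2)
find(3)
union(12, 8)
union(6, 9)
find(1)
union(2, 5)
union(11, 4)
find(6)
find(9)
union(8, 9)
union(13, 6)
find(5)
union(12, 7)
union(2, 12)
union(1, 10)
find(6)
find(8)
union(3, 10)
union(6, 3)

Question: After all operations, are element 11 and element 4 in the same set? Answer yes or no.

Answer: yes

Derivation:
Step 1: union(2, 1) -> merged; set of 2 now {1, 2}
Step 2: find(5) -> no change; set of 5 is {5}
Step 3: union(1, 8) -> merged; set of 1 now {1, 2, 8}
Step 4: find(2) -> no change; set of 2 is {1, 2, 8}
Step 5: find(3) -> no change; set of 3 is {3}
Step 6: union(12, 8) -> merged; set of 12 now {1, 2, 8, 12}
Step 7: union(6, 9) -> merged; set of 6 now {6, 9}
Step 8: find(1) -> no change; set of 1 is {1, 2, 8, 12}
Step 9: union(2, 5) -> merged; set of 2 now {1, 2, 5, 8, 12}
Step 10: union(11, 4) -> merged; set of 11 now {4, 11}
Step 11: find(6) -> no change; set of 6 is {6, 9}
Step 12: find(9) -> no change; set of 9 is {6, 9}
Step 13: union(8, 9) -> merged; set of 8 now {1, 2, 5, 6, 8, 9, 12}
Step 14: union(13, 6) -> merged; set of 13 now {1, 2, 5, 6, 8, 9, 12, 13}
Step 15: find(5) -> no change; set of 5 is {1, 2, 5, 6, 8, 9, 12, 13}
Step 16: union(12, 7) -> merged; set of 12 now {1, 2, 5, 6, 7, 8, 9, 12, 13}
Step 17: union(2, 12) -> already same set; set of 2 now {1, 2, 5, 6, 7, 8, 9, 12, 13}
Step 18: union(1, 10) -> merged; set of 1 now {1, 2, 5, 6, 7, 8, 9, 10, 12, 13}
Step 19: find(6) -> no change; set of 6 is {1, 2, 5, 6, 7, 8, 9, 10, 12, 13}
Step 20: find(8) -> no change; set of 8 is {1, 2, 5, 6, 7, 8, 9, 10, 12, 13}
Step 21: union(3, 10) -> merged; set of 3 now {1, 2, 3, 5, 6, 7, 8, 9, 10, 12, 13}
Step 22: union(6, 3) -> already same set; set of 6 now {1, 2, 3, 5, 6, 7, 8, 9, 10, 12, 13}
Set of 11: {4, 11}; 4 is a member.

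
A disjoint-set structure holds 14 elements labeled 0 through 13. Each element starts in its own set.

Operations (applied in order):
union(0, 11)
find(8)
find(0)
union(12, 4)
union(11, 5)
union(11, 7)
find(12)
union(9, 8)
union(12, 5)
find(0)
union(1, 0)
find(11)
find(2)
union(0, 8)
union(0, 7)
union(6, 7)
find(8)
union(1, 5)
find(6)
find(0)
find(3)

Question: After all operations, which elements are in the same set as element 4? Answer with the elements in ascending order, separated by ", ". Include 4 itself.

Answer: 0, 1, 4, 5, 6, 7, 8, 9, 11, 12

Derivation:
Step 1: union(0, 11) -> merged; set of 0 now {0, 11}
Step 2: find(8) -> no change; set of 8 is {8}
Step 3: find(0) -> no change; set of 0 is {0, 11}
Step 4: union(12, 4) -> merged; set of 12 now {4, 12}
Step 5: union(11, 5) -> merged; set of 11 now {0, 5, 11}
Step 6: union(11, 7) -> merged; set of 11 now {0, 5, 7, 11}
Step 7: find(12) -> no change; set of 12 is {4, 12}
Step 8: union(9, 8) -> merged; set of 9 now {8, 9}
Step 9: union(12, 5) -> merged; set of 12 now {0, 4, 5, 7, 11, 12}
Step 10: find(0) -> no change; set of 0 is {0, 4, 5, 7, 11, 12}
Step 11: union(1, 0) -> merged; set of 1 now {0, 1, 4, 5, 7, 11, 12}
Step 12: find(11) -> no change; set of 11 is {0, 1, 4, 5, 7, 11, 12}
Step 13: find(2) -> no change; set of 2 is {2}
Step 14: union(0, 8) -> merged; set of 0 now {0, 1, 4, 5, 7, 8, 9, 11, 12}
Step 15: union(0, 7) -> already same set; set of 0 now {0, 1, 4, 5, 7, 8, 9, 11, 12}
Step 16: union(6, 7) -> merged; set of 6 now {0, 1, 4, 5, 6, 7, 8, 9, 11, 12}
Step 17: find(8) -> no change; set of 8 is {0, 1, 4, 5, 6, 7, 8, 9, 11, 12}
Step 18: union(1, 5) -> already same set; set of 1 now {0, 1, 4, 5, 6, 7, 8, 9, 11, 12}
Step 19: find(6) -> no change; set of 6 is {0, 1, 4, 5, 6, 7, 8, 9, 11, 12}
Step 20: find(0) -> no change; set of 0 is {0, 1, 4, 5, 6, 7, 8, 9, 11, 12}
Step 21: find(3) -> no change; set of 3 is {3}
Component of 4: {0, 1, 4, 5, 6, 7, 8, 9, 11, 12}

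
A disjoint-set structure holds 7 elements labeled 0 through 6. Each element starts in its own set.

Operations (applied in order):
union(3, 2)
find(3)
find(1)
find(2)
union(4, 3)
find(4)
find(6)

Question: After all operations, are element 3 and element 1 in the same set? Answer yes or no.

Answer: no

Derivation:
Step 1: union(3, 2) -> merged; set of 3 now {2, 3}
Step 2: find(3) -> no change; set of 3 is {2, 3}
Step 3: find(1) -> no change; set of 1 is {1}
Step 4: find(2) -> no change; set of 2 is {2, 3}
Step 5: union(4, 3) -> merged; set of 4 now {2, 3, 4}
Step 6: find(4) -> no change; set of 4 is {2, 3, 4}
Step 7: find(6) -> no change; set of 6 is {6}
Set of 3: {2, 3, 4}; 1 is not a member.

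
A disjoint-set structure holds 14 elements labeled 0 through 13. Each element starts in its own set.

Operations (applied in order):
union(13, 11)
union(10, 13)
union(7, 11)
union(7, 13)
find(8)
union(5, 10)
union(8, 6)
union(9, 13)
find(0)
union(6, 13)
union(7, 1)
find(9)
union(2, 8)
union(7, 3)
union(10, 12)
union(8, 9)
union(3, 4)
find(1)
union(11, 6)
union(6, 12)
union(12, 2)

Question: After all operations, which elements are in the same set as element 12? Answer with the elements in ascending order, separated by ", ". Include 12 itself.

Answer: 1, 2, 3, 4, 5, 6, 7, 8, 9, 10, 11, 12, 13

Derivation:
Step 1: union(13, 11) -> merged; set of 13 now {11, 13}
Step 2: union(10, 13) -> merged; set of 10 now {10, 11, 13}
Step 3: union(7, 11) -> merged; set of 7 now {7, 10, 11, 13}
Step 4: union(7, 13) -> already same set; set of 7 now {7, 10, 11, 13}
Step 5: find(8) -> no change; set of 8 is {8}
Step 6: union(5, 10) -> merged; set of 5 now {5, 7, 10, 11, 13}
Step 7: union(8, 6) -> merged; set of 8 now {6, 8}
Step 8: union(9, 13) -> merged; set of 9 now {5, 7, 9, 10, 11, 13}
Step 9: find(0) -> no change; set of 0 is {0}
Step 10: union(6, 13) -> merged; set of 6 now {5, 6, 7, 8, 9, 10, 11, 13}
Step 11: union(7, 1) -> merged; set of 7 now {1, 5, 6, 7, 8, 9, 10, 11, 13}
Step 12: find(9) -> no change; set of 9 is {1, 5, 6, 7, 8, 9, 10, 11, 13}
Step 13: union(2, 8) -> merged; set of 2 now {1, 2, 5, 6, 7, 8, 9, 10, 11, 13}
Step 14: union(7, 3) -> merged; set of 7 now {1, 2, 3, 5, 6, 7, 8, 9, 10, 11, 13}
Step 15: union(10, 12) -> merged; set of 10 now {1, 2, 3, 5, 6, 7, 8, 9, 10, 11, 12, 13}
Step 16: union(8, 9) -> already same set; set of 8 now {1, 2, 3, 5, 6, 7, 8, 9, 10, 11, 12, 13}
Step 17: union(3, 4) -> merged; set of 3 now {1, 2, 3, 4, 5, 6, 7, 8, 9, 10, 11, 12, 13}
Step 18: find(1) -> no change; set of 1 is {1, 2, 3, 4, 5, 6, 7, 8, 9, 10, 11, 12, 13}
Step 19: union(11, 6) -> already same set; set of 11 now {1, 2, 3, 4, 5, 6, 7, 8, 9, 10, 11, 12, 13}
Step 20: union(6, 12) -> already same set; set of 6 now {1, 2, 3, 4, 5, 6, 7, 8, 9, 10, 11, 12, 13}
Step 21: union(12, 2) -> already same set; set of 12 now {1, 2, 3, 4, 5, 6, 7, 8, 9, 10, 11, 12, 13}
Component of 12: {1, 2, 3, 4, 5, 6, 7, 8, 9, 10, 11, 12, 13}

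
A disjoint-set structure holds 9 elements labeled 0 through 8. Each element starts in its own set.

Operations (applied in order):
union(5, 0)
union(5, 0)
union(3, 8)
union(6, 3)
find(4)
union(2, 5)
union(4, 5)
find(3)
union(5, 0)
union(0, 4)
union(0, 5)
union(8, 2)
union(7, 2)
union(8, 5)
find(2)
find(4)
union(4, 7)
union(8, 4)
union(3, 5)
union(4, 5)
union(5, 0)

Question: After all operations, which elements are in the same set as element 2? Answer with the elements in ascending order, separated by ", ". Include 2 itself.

Step 1: union(5, 0) -> merged; set of 5 now {0, 5}
Step 2: union(5, 0) -> already same set; set of 5 now {0, 5}
Step 3: union(3, 8) -> merged; set of 3 now {3, 8}
Step 4: union(6, 3) -> merged; set of 6 now {3, 6, 8}
Step 5: find(4) -> no change; set of 4 is {4}
Step 6: union(2, 5) -> merged; set of 2 now {0, 2, 5}
Step 7: union(4, 5) -> merged; set of 4 now {0, 2, 4, 5}
Step 8: find(3) -> no change; set of 3 is {3, 6, 8}
Step 9: union(5, 0) -> already same set; set of 5 now {0, 2, 4, 5}
Step 10: union(0, 4) -> already same set; set of 0 now {0, 2, 4, 5}
Step 11: union(0, 5) -> already same set; set of 0 now {0, 2, 4, 5}
Step 12: union(8, 2) -> merged; set of 8 now {0, 2, 3, 4, 5, 6, 8}
Step 13: union(7, 2) -> merged; set of 7 now {0, 2, 3, 4, 5, 6, 7, 8}
Step 14: union(8, 5) -> already same set; set of 8 now {0, 2, 3, 4, 5, 6, 7, 8}
Step 15: find(2) -> no change; set of 2 is {0, 2, 3, 4, 5, 6, 7, 8}
Step 16: find(4) -> no change; set of 4 is {0, 2, 3, 4, 5, 6, 7, 8}
Step 17: union(4, 7) -> already same set; set of 4 now {0, 2, 3, 4, 5, 6, 7, 8}
Step 18: union(8, 4) -> already same set; set of 8 now {0, 2, 3, 4, 5, 6, 7, 8}
Step 19: union(3, 5) -> already same set; set of 3 now {0, 2, 3, 4, 5, 6, 7, 8}
Step 20: union(4, 5) -> already same set; set of 4 now {0, 2, 3, 4, 5, 6, 7, 8}
Step 21: union(5, 0) -> already same set; set of 5 now {0, 2, 3, 4, 5, 6, 7, 8}
Component of 2: {0, 2, 3, 4, 5, 6, 7, 8}

Answer: 0, 2, 3, 4, 5, 6, 7, 8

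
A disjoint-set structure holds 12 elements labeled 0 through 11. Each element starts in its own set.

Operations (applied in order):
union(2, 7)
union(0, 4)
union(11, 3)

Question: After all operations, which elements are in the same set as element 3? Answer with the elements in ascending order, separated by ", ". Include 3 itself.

Answer: 3, 11

Derivation:
Step 1: union(2, 7) -> merged; set of 2 now {2, 7}
Step 2: union(0, 4) -> merged; set of 0 now {0, 4}
Step 3: union(11, 3) -> merged; set of 11 now {3, 11}
Component of 3: {3, 11}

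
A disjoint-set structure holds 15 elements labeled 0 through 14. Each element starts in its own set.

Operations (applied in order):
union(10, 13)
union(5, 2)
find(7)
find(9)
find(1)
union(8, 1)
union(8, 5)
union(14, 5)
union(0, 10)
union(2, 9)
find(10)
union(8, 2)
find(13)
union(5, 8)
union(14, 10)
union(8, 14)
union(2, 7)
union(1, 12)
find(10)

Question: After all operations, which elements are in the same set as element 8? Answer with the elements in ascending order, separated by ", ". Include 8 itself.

Step 1: union(10, 13) -> merged; set of 10 now {10, 13}
Step 2: union(5, 2) -> merged; set of 5 now {2, 5}
Step 3: find(7) -> no change; set of 7 is {7}
Step 4: find(9) -> no change; set of 9 is {9}
Step 5: find(1) -> no change; set of 1 is {1}
Step 6: union(8, 1) -> merged; set of 8 now {1, 8}
Step 7: union(8, 5) -> merged; set of 8 now {1, 2, 5, 8}
Step 8: union(14, 5) -> merged; set of 14 now {1, 2, 5, 8, 14}
Step 9: union(0, 10) -> merged; set of 0 now {0, 10, 13}
Step 10: union(2, 9) -> merged; set of 2 now {1, 2, 5, 8, 9, 14}
Step 11: find(10) -> no change; set of 10 is {0, 10, 13}
Step 12: union(8, 2) -> already same set; set of 8 now {1, 2, 5, 8, 9, 14}
Step 13: find(13) -> no change; set of 13 is {0, 10, 13}
Step 14: union(5, 8) -> already same set; set of 5 now {1, 2, 5, 8, 9, 14}
Step 15: union(14, 10) -> merged; set of 14 now {0, 1, 2, 5, 8, 9, 10, 13, 14}
Step 16: union(8, 14) -> already same set; set of 8 now {0, 1, 2, 5, 8, 9, 10, 13, 14}
Step 17: union(2, 7) -> merged; set of 2 now {0, 1, 2, 5, 7, 8, 9, 10, 13, 14}
Step 18: union(1, 12) -> merged; set of 1 now {0, 1, 2, 5, 7, 8, 9, 10, 12, 13, 14}
Step 19: find(10) -> no change; set of 10 is {0, 1, 2, 5, 7, 8, 9, 10, 12, 13, 14}
Component of 8: {0, 1, 2, 5, 7, 8, 9, 10, 12, 13, 14}

Answer: 0, 1, 2, 5, 7, 8, 9, 10, 12, 13, 14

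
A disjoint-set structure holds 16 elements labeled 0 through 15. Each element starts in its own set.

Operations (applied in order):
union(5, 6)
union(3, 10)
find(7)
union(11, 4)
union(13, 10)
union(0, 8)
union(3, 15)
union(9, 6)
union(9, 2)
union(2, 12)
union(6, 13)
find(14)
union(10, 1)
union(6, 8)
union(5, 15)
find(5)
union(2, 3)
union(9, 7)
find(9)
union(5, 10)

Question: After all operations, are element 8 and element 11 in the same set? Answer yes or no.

Step 1: union(5, 6) -> merged; set of 5 now {5, 6}
Step 2: union(3, 10) -> merged; set of 3 now {3, 10}
Step 3: find(7) -> no change; set of 7 is {7}
Step 4: union(11, 4) -> merged; set of 11 now {4, 11}
Step 5: union(13, 10) -> merged; set of 13 now {3, 10, 13}
Step 6: union(0, 8) -> merged; set of 0 now {0, 8}
Step 7: union(3, 15) -> merged; set of 3 now {3, 10, 13, 15}
Step 8: union(9, 6) -> merged; set of 9 now {5, 6, 9}
Step 9: union(9, 2) -> merged; set of 9 now {2, 5, 6, 9}
Step 10: union(2, 12) -> merged; set of 2 now {2, 5, 6, 9, 12}
Step 11: union(6, 13) -> merged; set of 6 now {2, 3, 5, 6, 9, 10, 12, 13, 15}
Step 12: find(14) -> no change; set of 14 is {14}
Step 13: union(10, 1) -> merged; set of 10 now {1, 2, 3, 5, 6, 9, 10, 12, 13, 15}
Step 14: union(6, 8) -> merged; set of 6 now {0, 1, 2, 3, 5, 6, 8, 9, 10, 12, 13, 15}
Step 15: union(5, 15) -> already same set; set of 5 now {0, 1, 2, 3, 5, 6, 8, 9, 10, 12, 13, 15}
Step 16: find(5) -> no change; set of 5 is {0, 1, 2, 3, 5, 6, 8, 9, 10, 12, 13, 15}
Step 17: union(2, 3) -> already same set; set of 2 now {0, 1, 2, 3, 5, 6, 8, 9, 10, 12, 13, 15}
Step 18: union(9, 7) -> merged; set of 9 now {0, 1, 2, 3, 5, 6, 7, 8, 9, 10, 12, 13, 15}
Step 19: find(9) -> no change; set of 9 is {0, 1, 2, 3, 5, 6, 7, 8, 9, 10, 12, 13, 15}
Step 20: union(5, 10) -> already same set; set of 5 now {0, 1, 2, 3, 5, 6, 7, 8, 9, 10, 12, 13, 15}
Set of 8: {0, 1, 2, 3, 5, 6, 7, 8, 9, 10, 12, 13, 15}; 11 is not a member.

Answer: no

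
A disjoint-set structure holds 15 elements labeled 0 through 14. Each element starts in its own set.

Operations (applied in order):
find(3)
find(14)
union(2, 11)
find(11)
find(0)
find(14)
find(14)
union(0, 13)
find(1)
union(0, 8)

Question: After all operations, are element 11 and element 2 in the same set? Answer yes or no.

Answer: yes

Derivation:
Step 1: find(3) -> no change; set of 3 is {3}
Step 2: find(14) -> no change; set of 14 is {14}
Step 3: union(2, 11) -> merged; set of 2 now {2, 11}
Step 4: find(11) -> no change; set of 11 is {2, 11}
Step 5: find(0) -> no change; set of 0 is {0}
Step 6: find(14) -> no change; set of 14 is {14}
Step 7: find(14) -> no change; set of 14 is {14}
Step 8: union(0, 13) -> merged; set of 0 now {0, 13}
Step 9: find(1) -> no change; set of 1 is {1}
Step 10: union(0, 8) -> merged; set of 0 now {0, 8, 13}
Set of 11: {2, 11}; 2 is a member.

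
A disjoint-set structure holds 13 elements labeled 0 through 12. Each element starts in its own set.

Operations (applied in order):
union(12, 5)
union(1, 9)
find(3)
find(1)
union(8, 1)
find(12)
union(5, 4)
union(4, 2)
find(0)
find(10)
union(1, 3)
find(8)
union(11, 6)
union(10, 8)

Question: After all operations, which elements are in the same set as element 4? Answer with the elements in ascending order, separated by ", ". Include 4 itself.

Step 1: union(12, 5) -> merged; set of 12 now {5, 12}
Step 2: union(1, 9) -> merged; set of 1 now {1, 9}
Step 3: find(3) -> no change; set of 3 is {3}
Step 4: find(1) -> no change; set of 1 is {1, 9}
Step 5: union(8, 1) -> merged; set of 8 now {1, 8, 9}
Step 6: find(12) -> no change; set of 12 is {5, 12}
Step 7: union(5, 4) -> merged; set of 5 now {4, 5, 12}
Step 8: union(4, 2) -> merged; set of 4 now {2, 4, 5, 12}
Step 9: find(0) -> no change; set of 0 is {0}
Step 10: find(10) -> no change; set of 10 is {10}
Step 11: union(1, 3) -> merged; set of 1 now {1, 3, 8, 9}
Step 12: find(8) -> no change; set of 8 is {1, 3, 8, 9}
Step 13: union(11, 6) -> merged; set of 11 now {6, 11}
Step 14: union(10, 8) -> merged; set of 10 now {1, 3, 8, 9, 10}
Component of 4: {2, 4, 5, 12}

Answer: 2, 4, 5, 12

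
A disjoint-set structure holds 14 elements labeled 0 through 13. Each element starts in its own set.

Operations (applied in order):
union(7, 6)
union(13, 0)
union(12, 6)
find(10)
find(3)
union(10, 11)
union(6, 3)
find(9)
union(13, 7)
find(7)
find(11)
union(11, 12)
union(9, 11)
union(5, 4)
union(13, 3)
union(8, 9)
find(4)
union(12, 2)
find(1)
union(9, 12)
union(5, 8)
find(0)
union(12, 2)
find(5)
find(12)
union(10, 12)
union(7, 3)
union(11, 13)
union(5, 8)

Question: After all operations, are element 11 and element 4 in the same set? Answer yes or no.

Answer: yes

Derivation:
Step 1: union(7, 6) -> merged; set of 7 now {6, 7}
Step 2: union(13, 0) -> merged; set of 13 now {0, 13}
Step 3: union(12, 6) -> merged; set of 12 now {6, 7, 12}
Step 4: find(10) -> no change; set of 10 is {10}
Step 5: find(3) -> no change; set of 3 is {3}
Step 6: union(10, 11) -> merged; set of 10 now {10, 11}
Step 7: union(6, 3) -> merged; set of 6 now {3, 6, 7, 12}
Step 8: find(9) -> no change; set of 9 is {9}
Step 9: union(13, 7) -> merged; set of 13 now {0, 3, 6, 7, 12, 13}
Step 10: find(7) -> no change; set of 7 is {0, 3, 6, 7, 12, 13}
Step 11: find(11) -> no change; set of 11 is {10, 11}
Step 12: union(11, 12) -> merged; set of 11 now {0, 3, 6, 7, 10, 11, 12, 13}
Step 13: union(9, 11) -> merged; set of 9 now {0, 3, 6, 7, 9, 10, 11, 12, 13}
Step 14: union(5, 4) -> merged; set of 5 now {4, 5}
Step 15: union(13, 3) -> already same set; set of 13 now {0, 3, 6, 7, 9, 10, 11, 12, 13}
Step 16: union(8, 9) -> merged; set of 8 now {0, 3, 6, 7, 8, 9, 10, 11, 12, 13}
Step 17: find(4) -> no change; set of 4 is {4, 5}
Step 18: union(12, 2) -> merged; set of 12 now {0, 2, 3, 6, 7, 8, 9, 10, 11, 12, 13}
Step 19: find(1) -> no change; set of 1 is {1}
Step 20: union(9, 12) -> already same set; set of 9 now {0, 2, 3, 6, 7, 8, 9, 10, 11, 12, 13}
Step 21: union(5, 8) -> merged; set of 5 now {0, 2, 3, 4, 5, 6, 7, 8, 9, 10, 11, 12, 13}
Step 22: find(0) -> no change; set of 0 is {0, 2, 3, 4, 5, 6, 7, 8, 9, 10, 11, 12, 13}
Step 23: union(12, 2) -> already same set; set of 12 now {0, 2, 3, 4, 5, 6, 7, 8, 9, 10, 11, 12, 13}
Step 24: find(5) -> no change; set of 5 is {0, 2, 3, 4, 5, 6, 7, 8, 9, 10, 11, 12, 13}
Step 25: find(12) -> no change; set of 12 is {0, 2, 3, 4, 5, 6, 7, 8, 9, 10, 11, 12, 13}
Step 26: union(10, 12) -> already same set; set of 10 now {0, 2, 3, 4, 5, 6, 7, 8, 9, 10, 11, 12, 13}
Step 27: union(7, 3) -> already same set; set of 7 now {0, 2, 3, 4, 5, 6, 7, 8, 9, 10, 11, 12, 13}
Step 28: union(11, 13) -> already same set; set of 11 now {0, 2, 3, 4, 5, 6, 7, 8, 9, 10, 11, 12, 13}
Step 29: union(5, 8) -> already same set; set of 5 now {0, 2, 3, 4, 5, 6, 7, 8, 9, 10, 11, 12, 13}
Set of 11: {0, 2, 3, 4, 5, 6, 7, 8, 9, 10, 11, 12, 13}; 4 is a member.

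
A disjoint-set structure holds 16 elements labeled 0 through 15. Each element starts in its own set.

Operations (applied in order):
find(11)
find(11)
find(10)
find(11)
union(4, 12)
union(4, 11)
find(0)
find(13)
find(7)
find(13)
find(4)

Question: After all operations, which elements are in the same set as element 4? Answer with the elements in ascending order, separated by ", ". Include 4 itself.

Step 1: find(11) -> no change; set of 11 is {11}
Step 2: find(11) -> no change; set of 11 is {11}
Step 3: find(10) -> no change; set of 10 is {10}
Step 4: find(11) -> no change; set of 11 is {11}
Step 5: union(4, 12) -> merged; set of 4 now {4, 12}
Step 6: union(4, 11) -> merged; set of 4 now {4, 11, 12}
Step 7: find(0) -> no change; set of 0 is {0}
Step 8: find(13) -> no change; set of 13 is {13}
Step 9: find(7) -> no change; set of 7 is {7}
Step 10: find(13) -> no change; set of 13 is {13}
Step 11: find(4) -> no change; set of 4 is {4, 11, 12}
Component of 4: {4, 11, 12}

Answer: 4, 11, 12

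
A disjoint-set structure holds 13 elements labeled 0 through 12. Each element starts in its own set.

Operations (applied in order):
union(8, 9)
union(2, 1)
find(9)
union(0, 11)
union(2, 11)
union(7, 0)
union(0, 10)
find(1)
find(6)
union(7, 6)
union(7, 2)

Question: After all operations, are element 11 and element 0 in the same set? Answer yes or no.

Step 1: union(8, 9) -> merged; set of 8 now {8, 9}
Step 2: union(2, 1) -> merged; set of 2 now {1, 2}
Step 3: find(9) -> no change; set of 9 is {8, 9}
Step 4: union(0, 11) -> merged; set of 0 now {0, 11}
Step 5: union(2, 11) -> merged; set of 2 now {0, 1, 2, 11}
Step 6: union(7, 0) -> merged; set of 7 now {0, 1, 2, 7, 11}
Step 7: union(0, 10) -> merged; set of 0 now {0, 1, 2, 7, 10, 11}
Step 8: find(1) -> no change; set of 1 is {0, 1, 2, 7, 10, 11}
Step 9: find(6) -> no change; set of 6 is {6}
Step 10: union(7, 6) -> merged; set of 7 now {0, 1, 2, 6, 7, 10, 11}
Step 11: union(7, 2) -> already same set; set of 7 now {0, 1, 2, 6, 7, 10, 11}
Set of 11: {0, 1, 2, 6, 7, 10, 11}; 0 is a member.

Answer: yes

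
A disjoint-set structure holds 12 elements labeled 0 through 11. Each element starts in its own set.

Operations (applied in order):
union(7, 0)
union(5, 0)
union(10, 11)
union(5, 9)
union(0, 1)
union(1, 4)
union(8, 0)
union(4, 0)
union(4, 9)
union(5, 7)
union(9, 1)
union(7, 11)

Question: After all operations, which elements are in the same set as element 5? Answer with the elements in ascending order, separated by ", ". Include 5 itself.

Step 1: union(7, 0) -> merged; set of 7 now {0, 7}
Step 2: union(5, 0) -> merged; set of 5 now {0, 5, 7}
Step 3: union(10, 11) -> merged; set of 10 now {10, 11}
Step 4: union(5, 9) -> merged; set of 5 now {0, 5, 7, 9}
Step 5: union(0, 1) -> merged; set of 0 now {0, 1, 5, 7, 9}
Step 6: union(1, 4) -> merged; set of 1 now {0, 1, 4, 5, 7, 9}
Step 7: union(8, 0) -> merged; set of 8 now {0, 1, 4, 5, 7, 8, 9}
Step 8: union(4, 0) -> already same set; set of 4 now {0, 1, 4, 5, 7, 8, 9}
Step 9: union(4, 9) -> already same set; set of 4 now {0, 1, 4, 5, 7, 8, 9}
Step 10: union(5, 7) -> already same set; set of 5 now {0, 1, 4, 5, 7, 8, 9}
Step 11: union(9, 1) -> already same set; set of 9 now {0, 1, 4, 5, 7, 8, 9}
Step 12: union(7, 11) -> merged; set of 7 now {0, 1, 4, 5, 7, 8, 9, 10, 11}
Component of 5: {0, 1, 4, 5, 7, 8, 9, 10, 11}

Answer: 0, 1, 4, 5, 7, 8, 9, 10, 11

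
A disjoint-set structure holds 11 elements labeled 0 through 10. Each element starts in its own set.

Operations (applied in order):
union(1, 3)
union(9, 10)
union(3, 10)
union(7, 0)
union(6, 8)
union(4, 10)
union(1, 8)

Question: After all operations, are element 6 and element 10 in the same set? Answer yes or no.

Step 1: union(1, 3) -> merged; set of 1 now {1, 3}
Step 2: union(9, 10) -> merged; set of 9 now {9, 10}
Step 3: union(3, 10) -> merged; set of 3 now {1, 3, 9, 10}
Step 4: union(7, 0) -> merged; set of 7 now {0, 7}
Step 5: union(6, 8) -> merged; set of 6 now {6, 8}
Step 6: union(4, 10) -> merged; set of 4 now {1, 3, 4, 9, 10}
Step 7: union(1, 8) -> merged; set of 1 now {1, 3, 4, 6, 8, 9, 10}
Set of 6: {1, 3, 4, 6, 8, 9, 10}; 10 is a member.

Answer: yes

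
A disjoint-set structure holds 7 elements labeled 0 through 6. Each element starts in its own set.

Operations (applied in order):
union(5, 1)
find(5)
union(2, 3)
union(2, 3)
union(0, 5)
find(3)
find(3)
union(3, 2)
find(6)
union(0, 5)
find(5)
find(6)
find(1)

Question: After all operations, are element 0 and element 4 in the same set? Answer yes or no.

Step 1: union(5, 1) -> merged; set of 5 now {1, 5}
Step 2: find(5) -> no change; set of 5 is {1, 5}
Step 3: union(2, 3) -> merged; set of 2 now {2, 3}
Step 4: union(2, 3) -> already same set; set of 2 now {2, 3}
Step 5: union(0, 5) -> merged; set of 0 now {0, 1, 5}
Step 6: find(3) -> no change; set of 3 is {2, 3}
Step 7: find(3) -> no change; set of 3 is {2, 3}
Step 8: union(3, 2) -> already same set; set of 3 now {2, 3}
Step 9: find(6) -> no change; set of 6 is {6}
Step 10: union(0, 5) -> already same set; set of 0 now {0, 1, 5}
Step 11: find(5) -> no change; set of 5 is {0, 1, 5}
Step 12: find(6) -> no change; set of 6 is {6}
Step 13: find(1) -> no change; set of 1 is {0, 1, 5}
Set of 0: {0, 1, 5}; 4 is not a member.

Answer: no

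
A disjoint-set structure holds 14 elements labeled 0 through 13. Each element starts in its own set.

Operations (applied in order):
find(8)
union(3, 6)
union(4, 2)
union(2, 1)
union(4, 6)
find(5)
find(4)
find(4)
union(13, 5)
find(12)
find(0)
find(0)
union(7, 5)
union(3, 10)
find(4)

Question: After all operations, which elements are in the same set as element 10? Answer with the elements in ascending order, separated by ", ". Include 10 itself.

Step 1: find(8) -> no change; set of 8 is {8}
Step 2: union(3, 6) -> merged; set of 3 now {3, 6}
Step 3: union(4, 2) -> merged; set of 4 now {2, 4}
Step 4: union(2, 1) -> merged; set of 2 now {1, 2, 4}
Step 5: union(4, 6) -> merged; set of 4 now {1, 2, 3, 4, 6}
Step 6: find(5) -> no change; set of 5 is {5}
Step 7: find(4) -> no change; set of 4 is {1, 2, 3, 4, 6}
Step 8: find(4) -> no change; set of 4 is {1, 2, 3, 4, 6}
Step 9: union(13, 5) -> merged; set of 13 now {5, 13}
Step 10: find(12) -> no change; set of 12 is {12}
Step 11: find(0) -> no change; set of 0 is {0}
Step 12: find(0) -> no change; set of 0 is {0}
Step 13: union(7, 5) -> merged; set of 7 now {5, 7, 13}
Step 14: union(3, 10) -> merged; set of 3 now {1, 2, 3, 4, 6, 10}
Step 15: find(4) -> no change; set of 4 is {1, 2, 3, 4, 6, 10}
Component of 10: {1, 2, 3, 4, 6, 10}

Answer: 1, 2, 3, 4, 6, 10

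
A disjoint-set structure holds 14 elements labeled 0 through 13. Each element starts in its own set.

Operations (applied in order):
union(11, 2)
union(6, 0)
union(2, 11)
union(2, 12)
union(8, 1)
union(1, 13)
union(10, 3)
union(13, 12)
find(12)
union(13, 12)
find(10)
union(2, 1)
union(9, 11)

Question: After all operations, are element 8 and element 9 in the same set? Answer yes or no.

Step 1: union(11, 2) -> merged; set of 11 now {2, 11}
Step 2: union(6, 0) -> merged; set of 6 now {0, 6}
Step 3: union(2, 11) -> already same set; set of 2 now {2, 11}
Step 4: union(2, 12) -> merged; set of 2 now {2, 11, 12}
Step 5: union(8, 1) -> merged; set of 8 now {1, 8}
Step 6: union(1, 13) -> merged; set of 1 now {1, 8, 13}
Step 7: union(10, 3) -> merged; set of 10 now {3, 10}
Step 8: union(13, 12) -> merged; set of 13 now {1, 2, 8, 11, 12, 13}
Step 9: find(12) -> no change; set of 12 is {1, 2, 8, 11, 12, 13}
Step 10: union(13, 12) -> already same set; set of 13 now {1, 2, 8, 11, 12, 13}
Step 11: find(10) -> no change; set of 10 is {3, 10}
Step 12: union(2, 1) -> already same set; set of 2 now {1, 2, 8, 11, 12, 13}
Step 13: union(9, 11) -> merged; set of 9 now {1, 2, 8, 9, 11, 12, 13}
Set of 8: {1, 2, 8, 9, 11, 12, 13}; 9 is a member.

Answer: yes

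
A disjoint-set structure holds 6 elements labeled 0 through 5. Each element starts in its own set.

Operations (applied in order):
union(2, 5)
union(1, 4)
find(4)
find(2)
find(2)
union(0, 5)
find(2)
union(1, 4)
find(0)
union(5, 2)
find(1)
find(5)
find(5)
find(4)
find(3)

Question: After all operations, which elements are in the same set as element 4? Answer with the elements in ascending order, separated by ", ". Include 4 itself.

Answer: 1, 4

Derivation:
Step 1: union(2, 5) -> merged; set of 2 now {2, 5}
Step 2: union(1, 4) -> merged; set of 1 now {1, 4}
Step 3: find(4) -> no change; set of 4 is {1, 4}
Step 4: find(2) -> no change; set of 2 is {2, 5}
Step 5: find(2) -> no change; set of 2 is {2, 5}
Step 6: union(0, 5) -> merged; set of 0 now {0, 2, 5}
Step 7: find(2) -> no change; set of 2 is {0, 2, 5}
Step 8: union(1, 4) -> already same set; set of 1 now {1, 4}
Step 9: find(0) -> no change; set of 0 is {0, 2, 5}
Step 10: union(5, 2) -> already same set; set of 5 now {0, 2, 5}
Step 11: find(1) -> no change; set of 1 is {1, 4}
Step 12: find(5) -> no change; set of 5 is {0, 2, 5}
Step 13: find(5) -> no change; set of 5 is {0, 2, 5}
Step 14: find(4) -> no change; set of 4 is {1, 4}
Step 15: find(3) -> no change; set of 3 is {3}
Component of 4: {1, 4}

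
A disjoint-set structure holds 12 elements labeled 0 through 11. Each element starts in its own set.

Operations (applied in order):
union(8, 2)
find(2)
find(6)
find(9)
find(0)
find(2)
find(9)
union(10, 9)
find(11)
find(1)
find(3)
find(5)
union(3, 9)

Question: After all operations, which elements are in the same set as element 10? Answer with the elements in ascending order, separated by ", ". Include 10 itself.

Step 1: union(8, 2) -> merged; set of 8 now {2, 8}
Step 2: find(2) -> no change; set of 2 is {2, 8}
Step 3: find(6) -> no change; set of 6 is {6}
Step 4: find(9) -> no change; set of 9 is {9}
Step 5: find(0) -> no change; set of 0 is {0}
Step 6: find(2) -> no change; set of 2 is {2, 8}
Step 7: find(9) -> no change; set of 9 is {9}
Step 8: union(10, 9) -> merged; set of 10 now {9, 10}
Step 9: find(11) -> no change; set of 11 is {11}
Step 10: find(1) -> no change; set of 1 is {1}
Step 11: find(3) -> no change; set of 3 is {3}
Step 12: find(5) -> no change; set of 5 is {5}
Step 13: union(3, 9) -> merged; set of 3 now {3, 9, 10}
Component of 10: {3, 9, 10}

Answer: 3, 9, 10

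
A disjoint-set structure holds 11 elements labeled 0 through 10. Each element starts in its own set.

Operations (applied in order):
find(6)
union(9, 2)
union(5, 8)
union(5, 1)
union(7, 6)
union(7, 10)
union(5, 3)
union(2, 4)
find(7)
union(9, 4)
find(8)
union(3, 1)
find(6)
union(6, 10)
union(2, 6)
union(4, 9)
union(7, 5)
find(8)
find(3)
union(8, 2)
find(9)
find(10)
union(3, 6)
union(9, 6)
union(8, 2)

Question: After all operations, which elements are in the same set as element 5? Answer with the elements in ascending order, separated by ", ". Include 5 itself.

Step 1: find(6) -> no change; set of 6 is {6}
Step 2: union(9, 2) -> merged; set of 9 now {2, 9}
Step 3: union(5, 8) -> merged; set of 5 now {5, 8}
Step 4: union(5, 1) -> merged; set of 5 now {1, 5, 8}
Step 5: union(7, 6) -> merged; set of 7 now {6, 7}
Step 6: union(7, 10) -> merged; set of 7 now {6, 7, 10}
Step 7: union(5, 3) -> merged; set of 5 now {1, 3, 5, 8}
Step 8: union(2, 4) -> merged; set of 2 now {2, 4, 9}
Step 9: find(7) -> no change; set of 7 is {6, 7, 10}
Step 10: union(9, 4) -> already same set; set of 9 now {2, 4, 9}
Step 11: find(8) -> no change; set of 8 is {1, 3, 5, 8}
Step 12: union(3, 1) -> already same set; set of 3 now {1, 3, 5, 8}
Step 13: find(6) -> no change; set of 6 is {6, 7, 10}
Step 14: union(6, 10) -> already same set; set of 6 now {6, 7, 10}
Step 15: union(2, 6) -> merged; set of 2 now {2, 4, 6, 7, 9, 10}
Step 16: union(4, 9) -> already same set; set of 4 now {2, 4, 6, 7, 9, 10}
Step 17: union(7, 5) -> merged; set of 7 now {1, 2, 3, 4, 5, 6, 7, 8, 9, 10}
Step 18: find(8) -> no change; set of 8 is {1, 2, 3, 4, 5, 6, 7, 8, 9, 10}
Step 19: find(3) -> no change; set of 3 is {1, 2, 3, 4, 5, 6, 7, 8, 9, 10}
Step 20: union(8, 2) -> already same set; set of 8 now {1, 2, 3, 4, 5, 6, 7, 8, 9, 10}
Step 21: find(9) -> no change; set of 9 is {1, 2, 3, 4, 5, 6, 7, 8, 9, 10}
Step 22: find(10) -> no change; set of 10 is {1, 2, 3, 4, 5, 6, 7, 8, 9, 10}
Step 23: union(3, 6) -> already same set; set of 3 now {1, 2, 3, 4, 5, 6, 7, 8, 9, 10}
Step 24: union(9, 6) -> already same set; set of 9 now {1, 2, 3, 4, 5, 6, 7, 8, 9, 10}
Step 25: union(8, 2) -> already same set; set of 8 now {1, 2, 3, 4, 5, 6, 7, 8, 9, 10}
Component of 5: {1, 2, 3, 4, 5, 6, 7, 8, 9, 10}

Answer: 1, 2, 3, 4, 5, 6, 7, 8, 9, 10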